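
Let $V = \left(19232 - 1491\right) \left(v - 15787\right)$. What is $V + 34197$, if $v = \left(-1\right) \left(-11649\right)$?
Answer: $-73378061$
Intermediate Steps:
$v = 11649$
$V = -73412258$ ($V = \left(19232 - 1491\right) \left(11649 - 15787\right) = 17741 \left(-4138\right) = -73412258$)
$V + 34197 = -73412258 + 34197 = -73378061$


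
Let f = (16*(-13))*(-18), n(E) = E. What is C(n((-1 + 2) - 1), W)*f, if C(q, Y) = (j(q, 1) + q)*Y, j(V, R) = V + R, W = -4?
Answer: -14976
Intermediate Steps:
j(V, R) = R + V
C(q, Y) = Y*(1 + 2*q) (C(q, Y) = ((1 + q) + q)*Y = (1 + 2*q)*Y = Y*(1 + 2*q))
f = 3744 (f = -208*(-18) = 3744)
C(n((-1 + 2) - 1), W)*f = -4*(1 + 2*((-1 + 2) - 1))*3744 = -4*(1 + 2*(1 - 1))*3744 = -4*(1 + 2*0)*3744 = -4*(1 + 0)*3744 = -4*1*3744 = -4*3744 = -14976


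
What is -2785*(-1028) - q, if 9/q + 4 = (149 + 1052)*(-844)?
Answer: 2902053951049/1013648 ≈ 2.8630e+6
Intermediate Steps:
q = -9/1013648 (q = 9/(-4 + (149 + 1052)*(-844)) = 9/(-4 + 1201*(-844)) = 9/(-4 - 1013644) = 9/(-1013648) = 9*(-1/1013648) = -9/1013648 ≈ -8.8788e-6)
-2785*(-1028) - q = -2785*(-1028) - 1*(-9/1013648) = 2862980 + 9/1013648 = 2902053951049/1013648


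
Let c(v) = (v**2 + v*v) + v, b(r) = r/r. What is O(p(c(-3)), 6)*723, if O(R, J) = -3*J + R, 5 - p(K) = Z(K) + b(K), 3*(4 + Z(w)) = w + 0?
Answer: -10845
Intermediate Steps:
Z(w) = -4 + w/3 (Z(w) = -4 + (w + 0)/3 = -4 + w/3)
b(r) = 1
c(v) = v + 2*v**2 (c(v) = (v**2 + v**2) + v = 2*v**2 + v = v + 2*v**2)
p(K) = 8 - K/3 (p(K) = 5 - ((-4 + K/3) + 1) = 5 - (-3 + K/3) = 5 + (3 - K/3) = 8 - K/3)
O(R, J) = R - 3*J
O(p(c(-3)), 6)*723 = ((8 - (-1)*(1 + 2*(-3))) - 3*6)*723 = ((8 - (-1)*(1 - 6)) - 18)*723 = ((8 - (-1)*(-5)) - 18)*723 = ((8 - 1/3*15) - 18)*723 = ((8 - 5) - 18)*723 = (3 - 18)*723 = -15*723 = -10845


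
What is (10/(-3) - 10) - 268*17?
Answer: -13708/3 ≈ -4569.3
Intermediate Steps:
(10/(-3) - 10) - 268*17 = (10*(-⅓) - 10) - 4556 = (-10/3 - 10) - 4556 = -40/3 - 4556 = -13708/3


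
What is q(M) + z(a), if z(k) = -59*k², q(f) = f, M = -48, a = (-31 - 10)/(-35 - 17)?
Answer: -228971/2704 ≈ -84.679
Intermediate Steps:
a = 41/52 (a = -41/(-52) = -41*(-1/52) = 41/52 ≈ 0.78846)
q(M) + z(a) = -48 - 59*(41/52)² = -48 - 59*1681/2704 = -48 - 99179/2704 = -228971/2704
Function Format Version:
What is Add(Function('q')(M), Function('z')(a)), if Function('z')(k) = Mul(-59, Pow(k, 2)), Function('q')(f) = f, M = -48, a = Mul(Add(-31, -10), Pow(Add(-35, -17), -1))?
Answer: Rational(-228971, 2704) ≈ -84.679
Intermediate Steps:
a = Rational(41, 52) (a = Mul(-41, Pow(-52, -1)) = Mul(-41, Rational(-1, 52)) = Rational(41, 52) ≈ 0.78846)
Add(Function('q')(M), Function('z')(a)) = Add(-48, Mul(-59, Pow(Rational(41, 52), 2))) = Add(-48, Mul(-59, Rational(1681, 2704))) = Add(-48, Rational(-99179, 2704)) = Rational(-228971, 2704)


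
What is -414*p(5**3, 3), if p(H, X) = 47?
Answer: -19458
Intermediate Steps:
-414*p(5**3, 3) = -414*47 = -19458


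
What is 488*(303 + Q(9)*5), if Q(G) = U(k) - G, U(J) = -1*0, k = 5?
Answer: 125904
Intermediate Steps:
U(J) = 0
Q(G) = -G (Q(G) = 0 - G = -G)
488*(303 + Q(9)*5) = 488*(303 - 1*9*5) = 488*(303 - 9*5) = 488*(303 - 45) = 488*258 = 125904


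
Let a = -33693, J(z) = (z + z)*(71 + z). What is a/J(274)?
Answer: -11231/63020 ≈ -0.17821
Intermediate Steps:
J(z) = 2*z*(71 + z) (J(z) = (2*z)*(71 + z) = 2*z*(71 + z))
a/J(274) = -33693*1/(548*(71 + 274)) = -33693/(2*274*345) = -33693/189060 = -33693*1/189060 = -11231/63020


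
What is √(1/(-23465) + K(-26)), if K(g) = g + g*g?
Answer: √991396185/1235 ≈ 25.495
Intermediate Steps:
K(g) = g + g²
√(1/(-23465) + K(-26)) = √(1/(-23465) - 26*(1 - 26)) = √(-1/23465 - 26*(-25)) = √(-1/23465 + 650) = √(15252249/23465) = √991396185/1235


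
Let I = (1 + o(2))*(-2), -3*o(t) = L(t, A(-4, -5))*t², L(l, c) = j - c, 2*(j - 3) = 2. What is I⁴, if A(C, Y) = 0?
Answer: 456976/81 ≈ 5641.7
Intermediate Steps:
j = 4 (j = 3 + (½)*2 = 3 + 1 = 4)
L(l, c) = 4 - c
o(t) = -4*t²/3 (o(t) = -(4 - 1*0)*t²/3 = -(4 + 0)*t²/3 = -4*t²/3)
I = 26/3 (I = (1 - 4/3*2²)*(-2) = (1 - 4/3*4)*(-2) = (1 - 16/3)*(-2) = -13/3*(-2) = 26/3 ≈ 8.6667)
I⁴ = (26/3)⁴ = 456976/81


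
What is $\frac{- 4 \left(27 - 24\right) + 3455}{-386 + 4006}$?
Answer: $\frac{3443}{3620} \approx 0.95111$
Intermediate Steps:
$\frac{- 4 \left(27 - 24\right) + 3455}{-386 + 4006} = \frac{\left(-4\right) 3 + 3455}{3620} = \left(-12 + 3455\right) \frac{1}{3620} = 3443 \cdot \frac{1}{3620} = \frac{3443}{3620}$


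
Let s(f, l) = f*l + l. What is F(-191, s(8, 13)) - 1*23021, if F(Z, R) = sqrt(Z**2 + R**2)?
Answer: -23021 + sqrt(50170) ≈ -22797.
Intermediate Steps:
s(f, l) = l + f*l
F(Z, R) = sqrt(R**2 + Z**2)
F(-191, s(8, 13)) - 1*23021 = sqrt((13*(1 + 8))**2 + (-191)**2) - 1*23021 = sqrt((13*9)**2 + 36481) - 23021 = sqrt(117**2 + 36481) - 23021 = sqrt(13689 + 36481) - 23021 = sqrt(50170) - 23021 = -23021 + sqrt(50170)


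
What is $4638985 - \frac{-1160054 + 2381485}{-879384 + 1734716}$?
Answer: $\frac{3967871096589}{855332} \approx 4.639 \cdot 10^{6}$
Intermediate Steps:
$4638985 - \frac{-1160054 + 2381485}{-879384 + 1734716} = 4638985 - \frac{1221431}{855332} = \frac{3967871096589}{855332}$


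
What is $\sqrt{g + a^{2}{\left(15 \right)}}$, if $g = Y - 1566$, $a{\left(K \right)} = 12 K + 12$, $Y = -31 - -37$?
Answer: $2 \sqrt{8826} \approx 187.89$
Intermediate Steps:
$Y = 6$ ($Y = -31 + 37 = 6$)
$a{\left(K \right)} = 12 + 12 K$
$g = -1560$ ($g = 6 - 1566 = -1560$)
$\sqrt{g + a^{2}{\left(15 \right)}} = \sqrt{-1560 + \left(12 + 12 \cdot 15\right)^{2}} = \sqrt{-1560 + \left(12 + 180\right)^{2}} = \sqrt{-1560 + 192^{2}} = \sqrt{-1560 + 36864} = \sqrt{35304} = 2 \sqrt{8826}$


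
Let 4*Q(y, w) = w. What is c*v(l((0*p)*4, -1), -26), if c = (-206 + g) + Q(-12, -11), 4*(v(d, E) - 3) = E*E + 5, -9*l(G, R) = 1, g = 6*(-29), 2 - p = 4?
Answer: -1060983/16 ≈ -66312.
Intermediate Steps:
p = -2 (p = 2 - 1*4 = 2 - 4 = -2)
Q(y, w) = w/4
g = -174
l(G, R) = -⅑ (l(G, R) = -⅑*1 = -⅑)
v(d, E) = 17/4 + E²/4 (v(d, E) = 3 + (E*E + 5)/4 = 3 + (E² + 5)/4 = 3 + (5 + E²)/4 = 3 + (5/4 + E²/4) = 17/4 + E²/4)
c = -1531/4 (c = (-206 - 174) + (¼)*(-11) = -380 - 11/4 = -1531/4 ≈ -382.75)
c*v(l((0*p)*4, -1), -26) = -1531*(17/4 + (¼)*(-26)²)/4 = -1531*(17/4 + (¼)*676)/4 = -1531*(17/4 + 169)/4 = -1531/4*693/4 = -1060983/16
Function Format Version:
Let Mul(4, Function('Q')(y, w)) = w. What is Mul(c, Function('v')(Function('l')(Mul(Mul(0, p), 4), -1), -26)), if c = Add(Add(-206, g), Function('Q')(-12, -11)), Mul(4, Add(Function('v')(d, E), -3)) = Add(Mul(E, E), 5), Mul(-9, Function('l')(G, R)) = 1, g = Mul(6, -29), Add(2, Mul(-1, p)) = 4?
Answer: Rational(-1060983, 16) ≈ -66312.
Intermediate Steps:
p = -2 (p = Add(2, Mul(-1, 4)) = Add(2, -4) = -2)
Function('Q')(y, w) = Mul(Rational(1, 4), w)
g = -174
Function('l')(G, R) = Rational(-1, 9) (Function('l')(G, R) = Mul(Rational(-1, 9), 1) = Rational(-1, 9))
Function('v')(d, E) = Add(Rational(17, 4), Mul(Rational(1, 4), Pow(E, 2))) (Function('v')(d, E) = Add(3, Mul(Rational(1, 4), Add(Mul(E, E), 5))) = Add(3, Mul(Rational(1, 4), Add(Pow(E, 2), 5))) = Add(3, Mul(Rational(1, 4), Add(5, Pow(E, 2)))) = Add(3, Add(Rational(5, 4), Mul(Rational(1, 4), Pow(E, 2)))) = Add(Rational(17, 4), Mul(Rational(1, 4), Pow(E, 2))))
c = Rational(-1531, 4) (c = Add(Add(-206, -174), Mul(Rational(1, 4), -11)) = Add(-380, Rational(-11, 4)) = Rational(-1531, 4) ≈ -382.75)
Mul(c, Function('v')(Function('l')(Mul(Mul(0, p), 4), -1), -26)) = Mul(Rational(-1531, 4), Add(Rational(17, 4), Mul(Rational(1, 4), Pow(-26, 2)))) = Mul(Rational(-1531, 4), Add(Rational(17, 4), Mul(Rational(1, 4), 676))) = Mul(Rational(-1531, 4), Add(Rational(17, 4), 169)) = Mul(Rational(-1531, 4), Rational(693, 4)) = Rational(-1060983, 16)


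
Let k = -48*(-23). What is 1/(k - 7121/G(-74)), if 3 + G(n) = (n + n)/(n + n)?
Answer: 2/9329 ≈ 0.00021439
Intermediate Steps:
G(n) = -2 (G(n) = -3 + (n + n)/(n + n) = -3 + (2*n)/((2*n)) = -3 + (2*n)*(1/(2*n)) = -3 + 1 = -2)
k = 1104
1/(k - 7121/G(-74)) = 1/(1104 - 7121/(-2)) = 1/(1104 - 7121*(-½)) = 1/(1104 + 7121/2) = 1/(9329/2) = 2/9329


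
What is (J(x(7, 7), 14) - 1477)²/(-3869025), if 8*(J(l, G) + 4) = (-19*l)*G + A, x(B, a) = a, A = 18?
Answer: -3905643/5158700 ≈ -0.75710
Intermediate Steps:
J(l, G) = -7/4 - 19*G*l/8 (J(l, G) = -4 + ((-19*l)*G + 18)/8 = -4 + (-19*G*l + 18)/8 = -4 + (18 - 19*G*l)/8 = -4 + (9/4 - 19*G*l/8) = -7/4 - 19*G*l/8)
(J(x(7, 7), 14) - 1477)²/(-3869025) = ((-7/4 - 19/8*14*7) - 1477)²/(-3869025) = ((-7/4 - 931/4) - 1477)²*(-1/3869025) = (-469/2 - 1477)²*(-1/3869025) = (-3423/2)²*(-1/3869025) = (11716929/4)*(-1/3869025) = -3905643/5158700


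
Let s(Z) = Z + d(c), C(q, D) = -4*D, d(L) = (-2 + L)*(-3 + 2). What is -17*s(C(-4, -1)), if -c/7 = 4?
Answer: -578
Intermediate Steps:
c = -28 (c = -7*4 = -28)
d(L) = 2 - L (d(L) = (-2 + L)*(-1) = 2 - L)
s(Z) = 30 + Z (s(Z) = Z + (2 - 1*(-28)) = Z + (2 + 28) = Z + 30 = 30 + Z)
-17*s(C(-4, -1)) = -17*(30 - 4*(-1)) = -17*(30 + 4) = -17*34 = -578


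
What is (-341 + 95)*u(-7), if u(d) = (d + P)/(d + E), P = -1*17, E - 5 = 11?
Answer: 656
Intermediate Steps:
E = 16 (E = 5 + 11 = 16)
P = -17
u(d) = (-17 + d)/(16 + d) (u(d) = (d - 17)/(d + 16) = (-17 + d)/(16 + d))
(-341 + 95)*u(-7) = (-341 + 95)*((-17 - 7)/(16 - 7)) = -246*(-24)/9 = -82*(-24)/3 = -246*(-8/3) = 656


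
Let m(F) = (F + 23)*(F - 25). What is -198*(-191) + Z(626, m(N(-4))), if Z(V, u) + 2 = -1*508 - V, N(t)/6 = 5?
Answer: 36682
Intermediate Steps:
N(t) = 30 (N(t) = 6*5 = 30)
m(F) = (-25 + F)*(23 + F) (m(F) = (23 + F)*(-25 + F) = (-25 + F)*(23 + F))
Z(V, u) = -510 - V (Z(V, u) = -2 + (-1*508 - V) = -2 + (-508 - V) = -510 - V)
-198*(-191) + Z(626, m(N(-4))) = -198*(-191) + (-510 - 1*626) = 37818 + (-510 - 626) = 37818 - 1136 = 36682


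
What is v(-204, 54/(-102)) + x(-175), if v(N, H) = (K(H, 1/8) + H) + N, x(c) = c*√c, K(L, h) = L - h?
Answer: -27905/136 - 875*I*√7 ≈ -205.18 - 2315.0*I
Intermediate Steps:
x(c) = c^(3/2)
v(N, H) = -⅛ + N + 2*H (v(N, H) = ((H - 1/8) + H) + N = ((H - 1*⅛) + H) + N = ((H - ⅛) + H) + N = ((-⅛ + H) + H) + N = (-⅛ + 2*H) + N = -⅛ + N + 2*H)
v(-204, 54/(-102)) + x(-175) = (-⅛ - 204 + 2*(54/(-102))) + (-175)^(3/2) = (-⅛ - 204 + 2*(54*(-1/102))) - 875*I*√7 = (-⅛ - 204 + 2*(-9/17)) - 875*I*√7 = (-⅛ - 204 - 18/17) - 875*I*√7 = -27905/136 - 875*I*√7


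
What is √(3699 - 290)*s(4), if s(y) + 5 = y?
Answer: -√3409 ≈ -58.387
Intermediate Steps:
s(y) = -5 + y
√(3699 - 290)*s(4) = √(3699 - 290)*(-5 + 4) = √3409*(-1) = -√3409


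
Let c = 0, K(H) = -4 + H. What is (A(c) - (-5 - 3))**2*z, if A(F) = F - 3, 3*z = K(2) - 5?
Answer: -175/3 ≈ -58.333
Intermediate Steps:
z = -7/3 (z = ((-4 + 2) - 5)/3 = (-2 - 5)/3 = (1/3)*(-7) = -7/3 ≈ -2.3333)
A(F) = -3 + F
(A(c) - (-5 - 3))**2*z = ((-3 + 0) - (-5 - 3))**2*(-7/3) = (-3 - 1*(-8))**2*(-7/3) = (-3 + 8)**2*(-7/3) = 5**2*(-7/3) = 25*(-7/3) = -175/3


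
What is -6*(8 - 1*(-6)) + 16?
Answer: -68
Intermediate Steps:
-6*(8 - 1*(-6)) + 16 = -6*(8 + 6) + 16 = -6*14 + 16 = -84 + 16 = -68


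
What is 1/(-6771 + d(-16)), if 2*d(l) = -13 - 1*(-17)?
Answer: -1/6769 ≈ -0.00014773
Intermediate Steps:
d(l) = 2 (d(l) = (-13 - 1*(-17))/2 = (-13 + 17)/2 = (1/2)*4 = 2)
1/(-6771 + d(-16)) = 1/(-6771 + 2) = 1/(-6769) = -1/6769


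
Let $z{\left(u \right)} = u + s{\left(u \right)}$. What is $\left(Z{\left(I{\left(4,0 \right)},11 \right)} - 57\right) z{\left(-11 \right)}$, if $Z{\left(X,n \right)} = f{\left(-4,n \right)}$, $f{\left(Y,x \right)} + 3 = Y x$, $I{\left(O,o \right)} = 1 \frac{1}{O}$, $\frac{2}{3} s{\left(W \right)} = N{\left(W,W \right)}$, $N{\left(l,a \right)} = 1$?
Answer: $988$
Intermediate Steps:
$s{\left(W \right)} = \frac{3}{2}$ ($s{\left(W \right)} = \frac{3}{2} \cdot 1 = \frac{3}{2}$)
$z{\left(u \right)} = \frac{3}{2} + u$ ($z{\left(u \right)} = u + \frac{3}{2} = \frac{3}{2} + u$)
$I{\left(O,o \right)} = \frac{1}{O}$
$f{\left(Y,x \right)} = -3 + Y x$
$Z{\left(X,n \right)} = -3 - 4 n$
$\left(Z{\left(I{\left(4,0 \right)},11 \right)} - 57\right) z{\left(-11 \right)} = \left(\left(-3 - 44\right) - 57\right) \left(\frac{3}{2} - 11\right) = \left(\left(-3 - 44\right) - 57\right) \left(- \frac{19}{2}\right) = \left(-47 - 57\right) \left(- \frac{19}{2}\right) = \left(-104\right) \left(- \frac{19}{2}\right) = 988$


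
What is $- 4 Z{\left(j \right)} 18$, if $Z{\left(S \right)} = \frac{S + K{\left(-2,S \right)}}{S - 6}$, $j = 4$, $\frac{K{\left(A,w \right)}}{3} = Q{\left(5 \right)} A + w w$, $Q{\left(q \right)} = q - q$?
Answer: $1872$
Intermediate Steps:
$Q{\left(q \right)} = 0$
$K{\left(A,w \right)} = 3 w^{2}$ ($K{\left(A,w \right)} = 3 \left(0 A + w w\right) = 3 \left(0 + w^{2}\right) = 3 w^{2}$)
$Z{\left(S \right)} = \frac{S + 3 S^{2}}{-6 + S}$ ($Z{\left(S \right)} = \frac{S + 3 S^{2}}{S - 6} = \frac{S + 3 S^{2}}{-6 + S}$)
$- 4 Z{\left(j \right)} 18 = - 4 \frac{4 \left(1 + 3 \cdot 4\right)}{-6 + 4} \cdot 18 = - 4 \frac{4 \left(1 + 12\right)}{-2} \cdot 18 = - 4 \cdot 4 \left(- \frac{1}{2}\right) 13 \cdot 18 = \left(-4\right) \left(-26\right) 18 = 104 \cdot 18 = 1872$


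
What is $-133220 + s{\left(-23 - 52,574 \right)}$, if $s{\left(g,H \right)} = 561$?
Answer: $-132659$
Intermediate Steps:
$-133220 + s{\left(-23 - 52,574 \right)} = -133220 + 561 = -132659$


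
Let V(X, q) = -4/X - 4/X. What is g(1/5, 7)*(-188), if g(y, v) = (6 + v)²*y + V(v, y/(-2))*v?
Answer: -24252/5 ≈ -4850.4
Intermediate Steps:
V(X, q) = -8/X
g(y, v) = -8 + y*(6 + v)² (g(y, v) = (6 + v)²*y + (-8/v)*v = y*(6 + v)² - 8 = -8 + y*(6 + v)²)
g(1/5, 7)*(-188) = (-8 + (6 + 7)²/5)*(-188) = (-8 + (⅕)*13²)*(-188) = (-8 + (⅕)*169)*(-188) = (-8 + 169/5)*(-188) = (129/5)*(-188) = -24252/5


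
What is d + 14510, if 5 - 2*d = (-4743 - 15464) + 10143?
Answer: 39089/2 ≈ 19545.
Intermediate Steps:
d = 10069/2 (d = 5/2 - ((-4743 - 15464) + 10143)/2 = 5/2 - (-20207 + 10143)/2 = 5/2 - ½*(-10064) = 5/2 + 5032 = 10069/2 ≈ 5034.5)
d + 14510 = 10069/2 + 14510 = 39089/2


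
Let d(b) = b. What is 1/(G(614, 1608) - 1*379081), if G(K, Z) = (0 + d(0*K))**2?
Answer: -1/379081 ≈ -2.6380e-6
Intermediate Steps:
G(K, Z) = 0 (G(K, Z) = (0 + 0*K)**2 = (0 + 0)**2 = 0**2 = 0)
1/(G(614, 1608) - 1*379081) = 1/(0 - 1*379081) = 1/(0 - 379081) = 1/(-379081) = -1/379081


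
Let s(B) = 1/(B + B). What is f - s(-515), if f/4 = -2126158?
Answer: -8759770959/1030 ≈ -8.5046e+6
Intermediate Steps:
s(B) = 1/(2*B)
f = -8504632 (f = 4*(-2126158) = -8504632)
f - s(-515) = -8504632 - 1/(2*(-515)) = -8504632 - (-1)/(2*515) = -8504632 - 1*(-1/1030) = -8504632 + 1/1030 = -8759770959/1030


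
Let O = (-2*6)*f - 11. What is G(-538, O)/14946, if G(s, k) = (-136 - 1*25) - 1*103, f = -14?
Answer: -44/2491 ≈ -0.017664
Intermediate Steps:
O = 157 (O = -2*6*(-14) - 11 = -12*(-14) - 11 = 168 - 11 = 157)
G(s, k) = -264 (G(s, k) = (-136 - 25) - 103 = -161 - 103 = -264)
G(-538, O)/14946 = -264/14946 = -264*1/14946 = -44/2491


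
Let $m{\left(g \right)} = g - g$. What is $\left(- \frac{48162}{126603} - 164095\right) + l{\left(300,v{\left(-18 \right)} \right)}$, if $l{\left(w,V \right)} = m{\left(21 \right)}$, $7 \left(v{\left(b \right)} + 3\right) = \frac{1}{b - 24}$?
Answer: $- \frac{6924989149}{42201} \approx -1.641 \cdot 10^{5}$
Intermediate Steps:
$v{\left(b \right)} = -3 + \frac{1}{7 \left(-24 + b\right)}$ ($v{\left(b \right)} = -3 + \frac{1}{7 \left(b - 24\right)} = -3 + \frac{1}{7 \left(-24 + b\right)}$)
$m{\left(g \right)} = 0$
$l{\left(w,V \right)} = 0$
$\left(- \frac{48162}{126603} - 164095\right) + l{\left(300,v{\left(-18 \right)} \right)} = \left(- \frac{48162}{126603} - 164095\right) + 0 = \left(\left(-48162\right) \frac{1}{126603} - 164095\right) + 0 = \left(- \frac{16054}{42201} - 164095\right) + 0 = - \frac{6924989149}{42201} + 0 = - \frac{6924989149}{42201}$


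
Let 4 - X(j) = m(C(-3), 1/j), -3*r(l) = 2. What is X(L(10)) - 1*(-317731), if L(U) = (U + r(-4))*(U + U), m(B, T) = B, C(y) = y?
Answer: 317738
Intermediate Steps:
r(l) = -⅔ (r(l) = -⅓*2 = -⅔)
L(U) = 2*U*(-⅔ + U) (L(U) = (U - ⅔)*(U + U) = (-⅔ + U)*(2*U) = 2*U*(-⅔ + U))
X(j) = 7 (X(j) = 4 - 1*(-3) = 4 + 3 = 7)
X(L(10)) - 1*(-317731) = 7 - 1*(-317731) = 7 + 317731 = 317738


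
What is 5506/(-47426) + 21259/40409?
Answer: 392868690/958218617 ≈ 0.41000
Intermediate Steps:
5506/(-47426) + 21259/40409 = 5506*(-1/47426) + 21259*(1/40409) = -2753/23713 + 21259/40409 = 392868690/958218617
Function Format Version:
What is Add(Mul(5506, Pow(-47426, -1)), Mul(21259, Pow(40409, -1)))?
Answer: Rational(392868690, 958218617) ≈ 0.41000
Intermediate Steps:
Add(Mul(5506, Pow(-47426, -1)), Mul(21259, Pow(40409, -1))) = Add(Mul(5506, Rational(-1, 47426)), Mul(21259, Rational(1, 40409))) = Add(Rational(-2753, 23713), Rational(21259, 40409)) = Rational(392868690, 958218617)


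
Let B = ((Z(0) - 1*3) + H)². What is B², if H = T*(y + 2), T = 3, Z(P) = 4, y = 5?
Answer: 234256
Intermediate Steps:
H = 21 (H = 3*(5 + 2) = 3*7 = 21)
B = 484 (B = ((4 - 1*3) + 21)² = ((4 - 3) + 21)² = (1 + 21)² = 22² = 484)
B² = 484² = 234256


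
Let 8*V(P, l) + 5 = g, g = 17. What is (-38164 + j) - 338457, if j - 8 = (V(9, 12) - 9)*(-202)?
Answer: -375098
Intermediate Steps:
V(P, l) = 3/2 (V(P, l) = -5/8 + (1/8)*17 = -5/8 + 17/8 = 3/2)
j = 1523 (j = 8 + (3/2 - 9)*(-202) = 8 - 15/2*(-202) = 8 + 1515 = 1523)
(-38164 + j) - 338457 = (-38164 + 1523) - 338457 = -36641 - 338457 = -375098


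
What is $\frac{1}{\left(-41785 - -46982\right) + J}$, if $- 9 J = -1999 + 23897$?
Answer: $\frac{9}{24875} \approx 0.00036181$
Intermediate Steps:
$J = - \frac{21898}{9}$ ($J = - \frac{-1999 + 23897}{9} = \left(- \frac{1}{9}\right) 21898 = - \frac{21898}{9} \approx -2433.1$)
$\frac{1}{\left(-41785 - -46982\right) + J} = \frac{1}{\left(-41785 - -46982\right) - \frac{21898}{9}} = \frac{1}{\left(-41785 + 46982\right) - \frac{21898}{9}} = \frac{1}{5197 - \frac{21898}{9}} = \frac{1}{\frac{24875}{9}} = \frac{9}{24875}$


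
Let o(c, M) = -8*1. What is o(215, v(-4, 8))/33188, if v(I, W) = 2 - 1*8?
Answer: -2/8297 ≈ -0.00024105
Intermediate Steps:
v(I, W) = -6 (v(I, W) = 2 - 8 = -6)
o(c, M) = -8
o(215, v(-4, 8))/33188 = -8/33188 = -8*1/33188 = -2/8297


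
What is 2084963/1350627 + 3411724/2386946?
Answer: 4792330321973/1611936857571 ≈ 2.9730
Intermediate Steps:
2084963/1350627 + 3411724/2386946 = 2084963*(1/1350627) + 3411724*(1/2386946) = 2084963/1350627 + 1705862/1193473 = 4792330321973/1611936857571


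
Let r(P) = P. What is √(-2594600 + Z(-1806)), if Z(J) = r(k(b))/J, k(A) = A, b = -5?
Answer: I*√8462640756570/1806 ≈ 1610.8*I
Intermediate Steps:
Z(J) = -5/J
√(-2594600 + Z(-1806)) = √(-2594600 - 5/(-1806)) = √(-2594600 - 5*(-1/1806)) = √(-2594600 + 5/1806) = √(-4685847595/1806) = I*√8462640756570/1806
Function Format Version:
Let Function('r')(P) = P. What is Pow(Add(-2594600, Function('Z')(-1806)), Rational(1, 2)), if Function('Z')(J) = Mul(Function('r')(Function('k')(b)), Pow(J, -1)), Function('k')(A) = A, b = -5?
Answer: Mul(Rational(1, 1806), I, Pow(8462640756570, Rational(1, 2))) ≈ Mul(1610.8, I)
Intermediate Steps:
Function('Z')(J) = Mul(-5, Pow(J, -1))
Pow(Add(-2594600, Function('Z')(-1806)), Rational(1, 2)) = Pow(Add(-2594600, Mul(-5, Pow(-1806, -1))), Rational(1, 2)) = Pow(Add(-2594600, Mul(-5, Rational(-1, 1806))), Rational(1, 2)) = Pow(Add(-2594600, Rational(5, 1806)), Rational(1, 2)) = Pow(Rational(-4685847595, 1806), Rational(1, 2)) = Mul(Rational(1, 1806), I, Pow(8462640756570, Rational(1, 2)))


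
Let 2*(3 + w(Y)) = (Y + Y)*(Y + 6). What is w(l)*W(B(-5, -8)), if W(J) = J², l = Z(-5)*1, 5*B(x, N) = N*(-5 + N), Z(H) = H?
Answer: -86528/25 ≈ -3461.1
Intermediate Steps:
B(x, N) = N*(-5 + N)/5 (B(x, N) = (N*(-5 + N))/5 = N*(-5 + N)/5)
l = -5 (l = -5*1 = -5)
w(Y) = -3 + Y*(6 + Y) (w(Y) = -3 + ((Y + Y)*(Y + 6))/2 = -3 + ((2*Y)*(6 + Y))/2 = -3 + (2*Y*(6 + Y))/2 = -3 + Y*(6 + Y))
w(l)*W(B(-5, -8)) = (-3 + (-5)² + 6*(-5))*((⅕)*(-8)*(-5 - 8))² = (-3 + 25 - 30)*((⅕)*(-8)*(-13))² = -8*(104/5)² = -8*10816/25 = -86528/25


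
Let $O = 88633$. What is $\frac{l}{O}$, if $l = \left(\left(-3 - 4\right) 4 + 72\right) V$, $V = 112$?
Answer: $\frac{4928}{88633} \approx 0.0556$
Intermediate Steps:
$l = 4928$ ($l = \left(\left(-3 - 4\right) 4 + 72\right) 112 = \left(\left(-7\right) 4 + 72\right) 112 = \left(-28 + 72\right) 112 = 44 \cdot 112 = 4928$)
$\frac{l}{O} = \frac{4928}{88633}$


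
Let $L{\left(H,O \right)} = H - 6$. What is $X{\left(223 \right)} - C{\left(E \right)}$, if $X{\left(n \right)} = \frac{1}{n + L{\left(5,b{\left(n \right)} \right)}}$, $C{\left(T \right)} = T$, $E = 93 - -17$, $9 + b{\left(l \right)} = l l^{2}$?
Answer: $- \frac{24419}{222} \approx -110.0$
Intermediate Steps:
$b{\left(l \right)} = -9 + l^{3}$ ($b{\left(l \right)} = -9 + l l^{2} = -9 + l^{3}$)
$E = 110$ ($E = 93 + 17 = 110$)
$L{\left(H,O \right)} = -6 + H$ ($L{\left(H,O \right)} = H - 6 = -6 + H$)
$X{\left(n \right)} = \frac{1}{-1 + n}$ ($X{\left(n \right)} = \frac{1}{n + \left(-6 + 5\right)} = \frac{1}{n - 1} = \frac{1}{-1 + n}$)
$X{\left(223 \right)} - C{\left(E \right)} = \frac{1}{-1 + 223} - 110 = \frac{1}{222} - 110 = - \frac{24419}{222}$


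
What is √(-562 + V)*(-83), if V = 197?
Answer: -83*I*√365 ≈ -1585.7*I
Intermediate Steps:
√(-562 + V)*(-83) = √(-562 + 197)*(-83) = √(-365)*(-83) = (I*√365)*(-83) = -83*I*√365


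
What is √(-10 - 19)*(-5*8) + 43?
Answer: 43 - 40*I*√29 ≈ 43.0 - 215.41*I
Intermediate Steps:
√(-10 - 19)*(-5*8) + 43 = √(-29)*(-40) + 43 = (I*√29)*(-40) + 43 = -40*I*√29 + 43 = 43 - 40*I*√29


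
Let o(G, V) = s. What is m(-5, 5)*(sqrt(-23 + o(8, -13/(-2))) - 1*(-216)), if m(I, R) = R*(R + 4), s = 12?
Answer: 9720 + 45*I*sqrt(11) ≈ 9720.0 + 149.25*I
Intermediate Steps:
o(G, V) = 12
m(I, R) = R*(4 + R)
m(-5, 5)*(sqrt(-23 + o(8, -13/(-2))) - 1*(-216)) = (5*(4 + 5))*(sqrt(-23 + 12) - 1*(-216)) = (5*9)*(sqrt(-11) + 216) = 45*(I*sqrt(11) + 216) = 45*(216 + I*sqrt(11)) = 9720 + 45*I*sqrt(11)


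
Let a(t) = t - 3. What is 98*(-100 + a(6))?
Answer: -9506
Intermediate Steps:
a(t) = -3 + t
98*(-100 + a(6)) = 98*(-100 + (-3 + 6)) = 98*(-100 + 3) = 98*(-97) = -9506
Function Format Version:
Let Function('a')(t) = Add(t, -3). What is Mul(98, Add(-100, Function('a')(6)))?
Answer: -9506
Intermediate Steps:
Function('a')(t) = Add(-3, t)
Mul(98, Add(-100, Function('a')(6))) = Mul(98, Add(-100, Add(-3, 6))) = Mul(98, Add(-100, 3)) = Mul(98, -97) = -9506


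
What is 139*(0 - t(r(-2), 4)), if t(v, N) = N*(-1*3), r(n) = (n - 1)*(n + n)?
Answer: 1668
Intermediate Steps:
r(n) = 2*n*(-1 + n) (r(n) = (-1 + n)*(2*n) = 2*n*(-1 + n))
t(v, N) = -3*N (t(v, N) = N*(-3) = -3*N)
139*(0 - t(r(-2), 4)) = 139*(0 - (-3)*4) = 139*(0 - 1*(-12)) = 139*(0 + 12) = 139*12 = 1668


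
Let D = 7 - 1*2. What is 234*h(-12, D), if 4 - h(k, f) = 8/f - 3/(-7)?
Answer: 16146/35 ≈ 461.31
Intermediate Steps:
D = 5 (D = 7 - 2 = 5)
h(k, f) = 25/7 - 8/f (h(k, f) = 4 - (8/f - 3/(-7)) = 4 - (8/f - 3*(-1/7)) = 4 - (8/f + 3/7) = 4 - (3/7 + 8/f) = 4 + (-3/7 - 8/f) = 25/7 - 8/f)
234*h(-12, D) = 234*(25/7 - 8/5) = 234*(69/35) = 16146/35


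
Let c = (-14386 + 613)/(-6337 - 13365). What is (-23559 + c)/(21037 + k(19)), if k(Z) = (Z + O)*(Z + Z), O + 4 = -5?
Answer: -154715215/140652578 ≈ -1.1000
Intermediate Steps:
O = -9 (O = -4 - 5 = -9)
c = 13773/19702 (c = -13773/(-19702) = -13773*(-1/19702) = 13773/19702 ≈ 0.69907)
k(Z) = 2*Z*(-9 + Z) (k(Z) = (Z - 9)*(Z + Z) = (-9 + Z)*(2*Z) = 2*Z*(-9 + Z))
(-23559 + c)/(21037 + k(19)) = (-23559 + 13773/19702)/(21037 + 2*19*(-9 + 19)) = -464145645/(19702*(21037 + 2*19*10)) = -464145645/(19702*(21037 + 380)) = -464145645/19702/21417 = -464145645/19702*1/21417 = -154715215/140652578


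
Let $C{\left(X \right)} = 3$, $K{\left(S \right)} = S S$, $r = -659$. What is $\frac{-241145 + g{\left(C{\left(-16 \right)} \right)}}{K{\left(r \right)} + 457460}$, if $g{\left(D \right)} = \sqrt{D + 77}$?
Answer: $- \frac{241145}{891741} + \frac{4 \sqrt{5}}{891741} \approx -0.27041$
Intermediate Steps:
$K{\left(S \right)} = S^{2}$
$g{\left(D \right)} = \sqrt{77 + D}$
$\frac{-241145 + g{\left(C{\left(-16 \right)} \right)}}{K{\left(r \right)} + 457460} = \frac{-241145 + \sqrt{77 + 3}}{\left(-659\right)^{2} + 457460} = \frac{-241145 + \sqrt{80}}{434281 + 457460} = \frac{-241145 + 4 \sqrt{5}}{891741} = \left(-241145 + 4 \sqrt{5}\right) \frac{1}{891741} = - \frac{241145}{891741} + \frac{4 \sqrt{5}}{891741}$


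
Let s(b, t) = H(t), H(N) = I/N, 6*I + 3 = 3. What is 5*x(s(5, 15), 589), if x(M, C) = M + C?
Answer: 2945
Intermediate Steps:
I = 0 (I = -1/2 + (1/6)*3 = -1/2 + 1/2 = 0)
H(N) = 0 (H(N) = 0/N = 0)
s(b, t) = 0
x(M, C) = C + M
5*x(s(5, 15), 589) = 5*(589 + 0) = 5*589 = 2945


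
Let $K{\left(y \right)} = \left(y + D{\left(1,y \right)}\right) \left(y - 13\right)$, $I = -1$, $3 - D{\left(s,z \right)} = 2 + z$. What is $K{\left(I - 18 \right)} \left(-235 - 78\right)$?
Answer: $10016$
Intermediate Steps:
$D{\left(s,z \right)} = 1 - z$ ($D{\left(s,z \right)} = 3 - \left(2 + z\right) = 1 - z$)
$K{\left(y \right)} = -13 + y$ ($K{\left(y \right)} = \left(y - \left(-1 + y\right)\right) \left(y - 13\right) = 1 \left(-13 + y\right) = -13 + y$)
$K{\left(I - 18 \right)} \left(-235 - 78\right) = \left(-13 - 19\right) \left(-235 - 78\right) = \left(-13 - 19\right) \left(-313\right) = \left(-32\right) \left(-313\right) = 10016$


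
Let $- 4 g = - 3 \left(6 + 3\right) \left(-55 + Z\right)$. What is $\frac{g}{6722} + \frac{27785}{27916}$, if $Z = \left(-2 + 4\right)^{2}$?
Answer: $\frac{177160687}{187651352} \approx 0.94409$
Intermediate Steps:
$Z = 4$ ($Z = 2^{2} = 4$)
$g = - \frac{1377}{4}$ ($g = - \frac{- 3 \left(6 + 3\right) \left(-55 + 4\right)}{4} = - \frac{\left(-3\right) 9 \left(-51\right)}{4} = - \frac{\left(-27\right) \left(-51\right)}{4} = \left(- \frac{1}{4}\right) 1377 = - \frac{1377}{4} \approx -344.25$)
$\frac{g}{6722} + \frac{27785}{27916} = - \frac{1377}{4 \cdot 6722} + \frac{27785}{27916} = \left(- \frac{1377}{4}\right) \frac{1}{6722} + 27785 \cdot \frac{1}{27916} = - \frac{1377}{26888} + \frac{27785}{27916} = \frac{177160687}{187651352}$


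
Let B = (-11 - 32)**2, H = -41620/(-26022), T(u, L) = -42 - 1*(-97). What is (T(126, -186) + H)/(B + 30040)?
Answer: 736415/414907779 ≈ 0.0017749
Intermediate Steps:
T(u, L) = 55 (T(u, L) = -42 + 97 = 55)
H = 20810/13011 (H = -41620*(-1/26022) = 20810/13011 ≈ 1.5994)
B = 1849 (B = (-43)**2 = 1849)
(T(126, -186) + H)/(B + 30040) = (55 + 20810/13011)/(1849 + 30040) = (736415/13011)/31889 = (736415/13011)*(1/31889) = 736415/414907779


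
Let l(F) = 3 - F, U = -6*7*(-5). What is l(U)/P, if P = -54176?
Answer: 207/54176 ≈ 0.0038209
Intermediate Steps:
U = 210 (U = -42*(-5) = 210)
l(U)/P = (3 - 1*210)/(-54176) = (3 - 210)*(-1/54176) = -207*(-1/54176) = 207/54176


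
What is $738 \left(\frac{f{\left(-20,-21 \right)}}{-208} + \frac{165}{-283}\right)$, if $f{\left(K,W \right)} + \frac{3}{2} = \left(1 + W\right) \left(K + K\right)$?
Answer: $- \frac{192098079}{58864} \approx -3263.4$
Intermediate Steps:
$f{\left(K,W \right)} = - \frac{3}{2} + 2 K \left(1 + W\right)$ ($f{\left(K,W \right)} = - \frac{3}{2} + \left(1 + W\right) \left(K + K\right) = - \frac{3}{2} + \left(1 + W\right) 2 K = - \frac{3}{2} + 2 K \left(1 + W\right)$)
$738 \left(\frac{f{\left(-20,-21 \right)}}{-208} + \frac{165}{-283}\right) = 738 \left(\frac{- \frac{3}{2} + 2 \left(-20\right) + 2 \left(-20\right) \left(-21\right)}{-208} + \frac{165}{-283}\right) = 738 \left(\left(- \frac{3}{2} - 40 + 840\right) \left(- \frac{1}{208}\right) + 165 \left(- \frac{1}{283}\right)\right) = 738 \left(\frac{1597}{2} \left(- \frac{1}{208}\right) - \frac{165}{283}\right) = 738 \left(- \frac{1597}{416} - \frac{165}{283}\right) = 738 \left(- \frac{520591}{117728}\right) = - \frac{192098079}{58864}$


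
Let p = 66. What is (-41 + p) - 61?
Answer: -36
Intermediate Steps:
(-41 + p) - 61 = (-41 + 66) - 61 = 25 - 61 = -36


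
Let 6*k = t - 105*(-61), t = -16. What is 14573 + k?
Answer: 93827/6 ≈ 15638.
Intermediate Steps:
k = 6389/6 (k = (-16 - 105*(-61))/6 = (-16 + 6405)/6 = (⅙)*6389 = 6389/6 ≈ 1064.8)
14573 + k = 14573 + 6389/6 = 93827/6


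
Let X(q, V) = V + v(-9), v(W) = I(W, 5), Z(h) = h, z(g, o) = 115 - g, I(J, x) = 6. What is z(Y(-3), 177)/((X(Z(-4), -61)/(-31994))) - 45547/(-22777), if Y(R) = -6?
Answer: 8016228453/113885 ≈ 70389.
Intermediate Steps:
v(W) = 6
X(q, V) = 6 + V (X(q, V) = V + 6 = 6 + V)
z(Y(-3), 177)/((X(Z(-4), -61)/(-31994))) - 45547/(-22777) = (115 - 1*(-6))/(((6 - 61)/(-31994))) - 45547/(-22777) = (115 + 6)/((-55*(-1/31994))) - 45547*(-1/22777) = 121/(55/31994) + 45547/22777 = 121*(31994/55) + 45547/22777 = 351934/5 + 45547/22777 = 8016228453/113885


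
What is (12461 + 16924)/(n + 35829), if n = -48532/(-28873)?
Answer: 848433105/1034539249 ≈ 0.82011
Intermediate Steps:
n = 48532/28873 (n = -48532*(-1/28873) = 48532/28873 ≈ 1.6809)
(12461 + 16924)/(n + 35829) = (12461 + 16924)/(48532/28873 + 35829) = 29385/(1034539249/28873) = 29385*(28873/1034539249) = 848433105/1034539249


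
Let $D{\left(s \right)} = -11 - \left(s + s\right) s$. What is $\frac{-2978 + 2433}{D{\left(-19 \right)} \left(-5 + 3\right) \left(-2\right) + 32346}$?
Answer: $- \frac{545}{29414} \approx -0.018529$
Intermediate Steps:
$D{\left(s \right)} = -11 - 2 s^{2}$ ($D{\left(s \right)} = -11 - 2 s s = -11 - 2 s^{2}$)
$\frac{-2978 + 2433}{D{\left(-19 \right)} \left(-5 + 3\right) \left(-2\right) + 32346} = \frac{-2978 + 2433}{\left(-11 - 2 \left(-19\right)^{2}\right) \left(-5 + 3\right) \left(-2\right) + 32346} = - \frac{545}{\left(-11 - 722\right) \left(\left(-2\right) \left(-2\right)\right) + 32346} = - \frac{545}{\left(-11 - 722\right) 4 + 32346} = - \frac{545}{\left(-733\right) 4 + 32346} = - \frac{545}{-2932 + 32346} = - \frac{545}{29414}$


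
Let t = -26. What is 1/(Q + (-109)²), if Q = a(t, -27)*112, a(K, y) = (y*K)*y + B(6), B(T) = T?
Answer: -1/2110295 ≈ -4.7387e-7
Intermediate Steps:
a(K, y) = 6 + K*y² (a(K, y) = (y*K)*y + 6 = (K*y)*y + 6 = K*y² + 6 = 6 + K*y²)
Q = -2122176 (Q = (6 - 26*(-27)²)*112 = (6 - 26*729)*112 = (6 - 18954)*112 = -18948*112 = -2122176)
1/(Q + (-109)²) = 1/(-2122176 + (-109)²) = 1/(-2122176 + 11881) = 1/(-2110295) = -1/2110295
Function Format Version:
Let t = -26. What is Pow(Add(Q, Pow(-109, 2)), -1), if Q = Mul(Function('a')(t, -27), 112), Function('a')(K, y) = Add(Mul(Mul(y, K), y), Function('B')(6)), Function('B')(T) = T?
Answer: Rational(-1, 2110295) ≈ -4.7387e-7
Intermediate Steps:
Function('a')(K, y) = Add(6, Mul(K, Pow(y, 2))) (Function('a')(K, y) = Add(Mul(Mul(y, K), y), 6) = Add(Mul(Mul(K, y), y), 6) = Add(Mul(K, Pow(y, 2)), 6) = Add(6, Mul(K, Pow(y, 2))))
Q = -2122176 (Q = Mul(Add(6, Mul(-26, Pow(-27, 2))), 112) = Mul(Add(6, Mul(-26, 729)), 112) = Mul(Add(6, -18954), 112) = Mul(-18948, 112) = -2122176)
Pow(Add(Q, Pow(-109, 2)), -1) = Pow(Add(-2122176, Pow(-109, 2)), -1) = Pow(Add(-2122176, 11881), -1) = Pow(-2110295, -1) = Rational(-1, 2110295)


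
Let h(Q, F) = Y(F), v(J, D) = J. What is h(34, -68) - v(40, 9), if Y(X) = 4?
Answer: -36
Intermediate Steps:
h(Q, F) = 4
h(34, -68) - v(40, 9) = 4 - 1*40 = 4 - 40 = -36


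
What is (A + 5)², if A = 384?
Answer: 151321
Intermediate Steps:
(A + 5)² = (384 + 5)² = 389² = 151321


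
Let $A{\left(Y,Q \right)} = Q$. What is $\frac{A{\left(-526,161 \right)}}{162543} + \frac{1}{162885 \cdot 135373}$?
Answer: $\frac{394454152272}{398234523833335} \approx 0.00099051$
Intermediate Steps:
$\frac{A{\left(-526,161 \right)}}{162543} + \frac{1}{162885 \cdot 135373} = \frac{161}{162543} + \frac{1}{162885 \cdot 135373} = 161 \cdot \frac{1}{162543} + \frac{1}{162885} \cdot \frac{1}{135373} = \frac{161}{162543} + \frac{1}{22050231105} = \frac{394454152272}{398234523833335}$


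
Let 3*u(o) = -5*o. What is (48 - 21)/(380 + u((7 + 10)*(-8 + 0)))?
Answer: 81/1820 ≈ 0.044505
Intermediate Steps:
u(o) = -5*o/3 (u(o) = (-5*o)/3 = -5*o/3)
(48 - 21)/(380 + u((7 + 10)*(-8 + 0))) = (48 - 21)/(380 - 5*(7 + 10)*(-8 + 0)/3) = 27/(380 - 85*(-8)/3) = 27/(380 - 5/3*(-136)) = 27/(380 + 680/3) = 27/(1820/3) = 27*(3/1820) = 81/1820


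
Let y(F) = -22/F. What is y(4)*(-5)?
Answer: 55/2 ≈ 27.500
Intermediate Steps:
y(4)*(-5) = -22/4*(-5) = -22*1/4*(-5) = -11/2*(-5) = 55/2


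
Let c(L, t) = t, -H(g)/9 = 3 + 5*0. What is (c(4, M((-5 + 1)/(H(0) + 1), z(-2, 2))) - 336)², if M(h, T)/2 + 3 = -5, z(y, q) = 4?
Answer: 123904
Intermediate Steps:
H(g) = -27 (H(g) = -9*(3 + 5*0) = -9*(3 + 0) = -9*3 = -27)
M(h, T) = -16 (M(h, T) = -6 + 2*(-5) = -6 - 10 = -16)
(c(4, M((-5 + 1)/(H(0) + 1), z(-2, 2))) - 336)² = (-16 - 336)² = (-352)² = 123904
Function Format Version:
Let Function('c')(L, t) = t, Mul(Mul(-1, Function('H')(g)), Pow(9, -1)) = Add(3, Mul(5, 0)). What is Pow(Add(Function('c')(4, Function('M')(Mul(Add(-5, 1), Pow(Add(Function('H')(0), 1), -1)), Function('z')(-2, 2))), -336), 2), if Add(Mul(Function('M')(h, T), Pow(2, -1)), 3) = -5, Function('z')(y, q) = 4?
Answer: 123904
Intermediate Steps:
Function('H')(g) = -27 (Function('H')(g) = Mul(-9, Add(3, Mul(5, 0))) = Mul(-9, Add(3, 0)) = Mul(-9, 3) = -27)
Function('M')(h, T) = -16 (Function('M')(h, T) = Add(-6, Mul(2, -5)) = Add(-6, -10) = -16)
Pow(Add(Function('c')(4, Function('M')(Mul(Add(-5, 1), Pow(Add(Function('H')(0), 1), -1)), Function('z')(-2, 2))), -336), 2) = Pow(Add(-16, -336), 2) = Pow(-352, 2) = 123904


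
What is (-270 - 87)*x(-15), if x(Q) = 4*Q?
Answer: 21420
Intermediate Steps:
(-270 - 87)*x(-15) = (-270 - 87)*(4*(-15)) = -357*(-60) = 21420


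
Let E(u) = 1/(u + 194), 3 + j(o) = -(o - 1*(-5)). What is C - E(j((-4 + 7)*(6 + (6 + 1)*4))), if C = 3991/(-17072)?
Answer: -88079/358512 ≈ -0.24568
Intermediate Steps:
j(o) = -8 - o (j(o) = -3 - (o - 1*(-5)) = -3 - (o + 5) = -3 - (5 + o) = -3 + (-5 - o) = -8 - o)
E(u) = 1/(194 + u)
C = -3991/17072 (C = 3991*(-1/17072) = -3991/17072 ≈ -0.23377)
C - E(j((-4 + 7)*(6 + (6 + 1)*4))) = -3991/17072 - 1/(194 + (-8 - (-4 + 7)*(6 + (6 + 1)*4))) = -3991/17072 - 1/(194 + (-8 - 3*(6 + 7*4))) = -3991/17072 - 1/(194 + (-8 - 3*(6 + 28))) = -3991/17072 - 1/(194 + (-8 - 3*34)) = -3991/17072 - 1/(194 + (-8 - 1*102)) = -3991/17072 - 1/(194 + (-8 - 102)) = -3991/17072 - 1/(194 - 110) = -3991/17072 - 1/84 = -88079/358512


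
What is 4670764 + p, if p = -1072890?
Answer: 3597874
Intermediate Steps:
4670764 + p = 4670764 - 1072890 = 3597874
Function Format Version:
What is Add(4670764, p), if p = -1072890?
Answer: 3597874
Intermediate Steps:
Add(4670764, p) = Add(4670764, -1072890) = 3597874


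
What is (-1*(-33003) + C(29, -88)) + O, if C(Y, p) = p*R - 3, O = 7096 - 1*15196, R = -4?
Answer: 25252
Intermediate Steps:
O = -8100 (O = 7096 - 15196 = -8100)
C(Y, p) = -3 - 4*p (C(Y, p) = p*(-4) - 3 = -4*p - 3 = -3 - 4*p)
(-1*(-33003) + C(29, -88)) + O = (-1*(-33003) + (-3 - 4*(-88))) - 8100 = (33003 + (-3 + 352)) - 8100 = (33003 + 349) - 8100 = 33352 - 8100 = 25252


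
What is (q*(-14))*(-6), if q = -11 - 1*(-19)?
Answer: 672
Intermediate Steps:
q = 8 (q = -11 + 19 = 8)
(q*(-14))*(-6) = (8*(-14))*(-6) = -112*(-6) = 672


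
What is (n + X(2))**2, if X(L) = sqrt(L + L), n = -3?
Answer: 1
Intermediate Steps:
n = -3 (n = -1*3 = -3)
X(L) = sqrt(2)*sqrt(L) (X(L) = sqrt(2*L) = sqrt(2)*sqrt(L))
(n + X(2))**2 = (-3 + sqrt(2)*sqrt(2))**2 = (-3 + 2)**2 = (-1)**2 = 1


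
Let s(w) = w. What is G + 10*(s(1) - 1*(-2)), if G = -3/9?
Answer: 89/3 ≈ 29.667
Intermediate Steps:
G = -1/3 (G = -3*1/9 = -1/3 ≈ -0.33333)
G + 10*(s(1) - 1*(-2)) = -1/3 + 10*(1 - 1*(-2)) = -1/3 + 10*(1 + 2) = -1/3 + 10*3 = -1/3 + 30 = 89/3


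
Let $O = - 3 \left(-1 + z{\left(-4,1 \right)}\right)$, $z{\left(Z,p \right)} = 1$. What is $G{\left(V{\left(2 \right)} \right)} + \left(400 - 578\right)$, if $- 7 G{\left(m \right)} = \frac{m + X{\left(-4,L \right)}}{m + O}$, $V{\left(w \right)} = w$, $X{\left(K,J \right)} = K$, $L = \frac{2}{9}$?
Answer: $- \frac{1245}{7} \approx -177.86$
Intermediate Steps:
$L = \frac{2}{9}$ ($L = 2 \cdot \frac{1}{9} = \frac{2}{9} \approx 0.22222$)
$O = 0$ ($O = - 3 \left(-1 + 1\right) = \left(-3\right) 0 = 0$)
$G{\left(m \right)} = - \frac{-4 + m}{7 m}$ ($G{\left(m \right)} = - \frac{\left(m - 4\right) \frac{1}{m + 0}}{7} = - \frac{\left(-4 + m\right) \frac{1}{m}}{7} = - \frac{\frac{1}{m} \left(-4 + m\right)}{7} = - \frac{-4 + m}{7 m}$)
$G{\left(V{\left(2 \right)} \right)} + \left(400 - 578\right) = \frac{4 - 2}{7 \cdot 2} + \left(400 - 578\right) = \frac{1}{7} \cdot \frac{1}{2} \left(4 - 2\right) + \left(400 - 578\right) = \frac{1}{7} \cdot \frac{1}{2} \cdot 2 - 178 = \frac{1}{7} - 178 = - \frac{1245}{7}$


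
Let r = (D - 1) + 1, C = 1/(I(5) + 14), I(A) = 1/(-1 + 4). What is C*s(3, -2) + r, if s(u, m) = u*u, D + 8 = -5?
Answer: -532/43 ≈ -12.372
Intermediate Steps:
D = -13 (D = -8 - 5 = -13)
I(A) = ⅓ (I(A) = 1/3 = ⅓)
s(u, m) = u²
C = 3/43 (C = 1/(⅓ + 14) = 1/(43/3) = 3/43 ≈ 0.069767)
r = -13 (r = (-13 - 1) + 1 = -14 + 1 = -13)
C*s(3, -2) + r = (3/43)*3² - 13 = (3/43)*9 - 13 = 27/43 - 13 = -532/43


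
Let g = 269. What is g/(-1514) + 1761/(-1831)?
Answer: -3158693/2772134 ≈ -1.1394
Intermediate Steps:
g/(-1514) + 1761/(-1831) = 269/(-1514) + 1761/(-1831) = 269*(-1/1514) + 1761*(-1/1831) = -269/1514 - 1761/1831 = -3158693/2772134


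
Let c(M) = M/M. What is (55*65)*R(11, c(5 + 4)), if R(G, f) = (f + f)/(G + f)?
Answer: 3575/6 ≈ 595.83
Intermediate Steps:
c(M) = 1
R(G, f) = 2*f/(G + f) (R(G, f) = (2*f)/(G + f) = 2*f/(G + f))
(55*65)*R(11, c(5 + 4)) = (55*65)*(2*1/(11 + 1)) = 3575*(2*1/12) = 3575*(2*1*(1/12)) = 3575*(1/6) = 3575/6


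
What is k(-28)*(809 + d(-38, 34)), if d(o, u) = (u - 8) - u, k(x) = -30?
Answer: -24030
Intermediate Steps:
d(o, u) = -8 (d(o, u) = (-8 + u) - u = -8)
k(-28)*(809 + d(-38, 34)) = -30*(809 - 8) = -30*801 = -24030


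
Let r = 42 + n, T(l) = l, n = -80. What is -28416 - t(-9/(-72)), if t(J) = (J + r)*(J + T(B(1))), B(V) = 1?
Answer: -1815897/64 ≈ -28373.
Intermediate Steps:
r = -38 (r = 42 - 80 = -38)
t(J) = (1 + J)*(-38 + J) (t(J) = (J - 38)*(J + 1) = (-38 + J)*(1 + J) = (1 + J)*(-38 + J))
-28416 - t(-9/(-72)) = -28416 - (-38 + (-9/(-72))² - (-333)/(-72)) = -28416 - (-38 + (-9*(-1/72))² - (-333)*(-1)/72) = -28416 - (-38 + (⅛)² - 37*⅛) = -28416 - (-38 + 1/64 - 37/8) = -28416 - 1*(-2727/64) = -28416 + 2727/64 = -1815897/64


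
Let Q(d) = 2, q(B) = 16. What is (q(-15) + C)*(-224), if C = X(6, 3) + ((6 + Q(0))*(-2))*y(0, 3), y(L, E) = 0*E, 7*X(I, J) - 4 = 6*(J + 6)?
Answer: -5440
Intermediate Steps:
X(I, J) = 40/7 + 6*J/7 (X(I, J) = 4/7 + (6*(J + 6))/7 = 4/7 + (6*(6 + J))/7 = 4/7 + (36 + 6*J)/7 = 4/7 + (36/7 + 6*J/7) = 40/7 + 6*J/7)
y(L, E) = 0
C = 58/7 (C = (40/7 + (6/7)*3) + ((6 + 2)*(-2))*0 = (40/7 + 18/7) + (8*(-2))*0 = 58/7 - 16*0 = 58/7 + 0 = 58/7 ≈ 8.2857)
(q(-15) + C)*(-224) = (16 + 58/7)*(-224) = (170/7)*(-224) = -5440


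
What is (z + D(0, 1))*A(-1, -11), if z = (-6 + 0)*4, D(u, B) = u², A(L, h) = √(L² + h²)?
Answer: -24*√122 ≈ -265.09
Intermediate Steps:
z = -24 (z = -6*4 = -24)
(z + D(0, 1))*A(-1, -11) = (-24 + 0²)*√((-1)² + (-11)²) = (-24 + 0)*√(1 + 121) = -24*√122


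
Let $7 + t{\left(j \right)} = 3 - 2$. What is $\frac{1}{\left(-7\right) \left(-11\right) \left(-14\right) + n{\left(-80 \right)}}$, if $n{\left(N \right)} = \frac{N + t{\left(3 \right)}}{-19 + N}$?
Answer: $- \frac{99}{106636} \approx -0.00092839$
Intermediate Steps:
$t{\left(j \right)} = -6$ ($t{\left(j \right)} = -7 + \left(3 - 2\right) = -7 + 1 = -6$)
$n{\left(N \right)} = \frac{-6 + N}{-19 + N}$ ($n{\left(N \right)} = \frac{N - 6}{-19 + N} = \frac{-6 + N}{-19 + N}$)
$\frac{1}{\left(-7\right) \left(-11\right) \left(-14\right) + n{\left(-80 \right)}} = \frac{1}{\left(-7\right) \left(-11\right) \left(-14\right) + \frac{-6 - 80}{-19 - 80}} = \frac{1}{77 \left(-14\right) + \frac{1}{-99} \left(-86\right)} = \frac{1}{-1078 - - \frac{86}{99}} = \frac{1}{-1078 + \frac{86}{99}} = \frac{1}{- \frac{106636}{99}} = - \frac{99}{106636}$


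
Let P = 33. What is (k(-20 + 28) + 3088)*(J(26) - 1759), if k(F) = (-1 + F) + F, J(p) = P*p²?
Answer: 63763547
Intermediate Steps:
J(p) = 33*p²
k(F) = -1 + 2*F
(k(-20 + 28) + 3088)*(J(26) - 1759) = ((-1 + 2*(-20 + 28)) + 3088)*(33*26² - 1759) = ((-1 + 2*8) + 3088)*(33*676 - 1759) = ((-1 + 16) + 3088)*(22308 - 1759) = (15 + 3088)*20549 = 3103*20549 = 63763547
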